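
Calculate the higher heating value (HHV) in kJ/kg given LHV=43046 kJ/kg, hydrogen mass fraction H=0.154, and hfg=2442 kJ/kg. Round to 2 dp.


HHV = LHV + hfg * 9 * H
Water addition = 2442 * 9 * 0.154 = 3384.612 kJ/kg
HHV = 43046 + 3384.612 = 46430.61 kJ/kg


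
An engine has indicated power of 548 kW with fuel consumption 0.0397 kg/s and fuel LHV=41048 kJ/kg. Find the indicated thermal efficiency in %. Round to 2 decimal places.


eta_ith = (IP / (mf * LHV)) * 100
Denominator = 0.0397 * 41048 = 1629.6056 kW
eta_ith = (548 / 1629.6056) * 100 = 33.63%


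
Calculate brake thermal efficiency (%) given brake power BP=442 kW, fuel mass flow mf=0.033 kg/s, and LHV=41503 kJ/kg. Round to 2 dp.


eta_BTE = (BP / (mf * LHV)) * 100
Denominator = 0.033 * 41503 = 1369.5990 kW
eta_BTE = (442 / 1369.5990) * 100 = 32.27%


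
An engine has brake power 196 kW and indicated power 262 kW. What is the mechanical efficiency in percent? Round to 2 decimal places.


eta_mech = (BP / IP) * 100
Ratio = 196 / 262 = 0.7481
eta_mech = 0.7481 * 100 = 74.81%


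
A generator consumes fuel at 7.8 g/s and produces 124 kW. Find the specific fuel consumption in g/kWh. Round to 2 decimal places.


SFC = (mf / BP) * 3600
Rate = 7.8 / 124 = 0.062903 g/(s*kW)
SFC = 0.062903 * 3600 = 226.45 g/kWh


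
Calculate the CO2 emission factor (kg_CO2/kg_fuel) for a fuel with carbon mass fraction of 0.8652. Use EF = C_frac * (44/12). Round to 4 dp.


EF = C_frac * (M_CO2 / M_C)
EF = 0.8652 * (44/12)
EF = 0.8652 * 3.666667 = 3.1724 kg_CO2/kg_fuel


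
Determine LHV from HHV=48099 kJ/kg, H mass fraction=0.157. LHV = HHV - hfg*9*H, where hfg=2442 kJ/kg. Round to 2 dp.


LHV = HHV - hfg * 9 * H
Water correction = 2442 * 9 * 0.157 = 3450.546 kJ/kg
LHV = 48099 - 3450.546 = 44648.45 kJ/kg


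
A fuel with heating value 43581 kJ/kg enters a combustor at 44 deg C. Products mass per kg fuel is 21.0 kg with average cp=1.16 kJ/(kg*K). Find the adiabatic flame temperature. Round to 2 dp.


T_ad = T_in + Hc / (m_p * cp)
Denominator = 21.0 * 1.16 = 24.3600
Temperature rise = 43581 / 24.3600 = 1789.04 K
T_ad = 44 + 1789.04 = 1833.04 deg C


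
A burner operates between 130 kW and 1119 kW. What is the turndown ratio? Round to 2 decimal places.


TDR = Q_max / Q_min
TDR = 1119 / 130 = 8.61


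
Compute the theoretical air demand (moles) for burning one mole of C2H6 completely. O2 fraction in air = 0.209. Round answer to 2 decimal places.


Balanced combustion: C2H6 + 3.5 O2 -> 2 CO2 + 3 H2O
O2 needed = C + H/4 = 2 + 6/4 = 3.50 moles
Air moles = O2 / 0.209 = 3.50 / 0.209 = 16.75 moles air


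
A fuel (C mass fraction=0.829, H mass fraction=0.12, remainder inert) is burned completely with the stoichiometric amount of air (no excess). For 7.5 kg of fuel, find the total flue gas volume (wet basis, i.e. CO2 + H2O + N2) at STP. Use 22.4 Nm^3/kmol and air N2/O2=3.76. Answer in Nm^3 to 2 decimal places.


Per kg fuel: CO2 = (C/12 kmol)*22.4 = (0.829/12)*22.4 = 1.54747 Nm^3
Per kg fuel: H2O = (H/2 kmol)*22.4 = (0.12/2)*22.4 = 1.34400 Nm^3
O2 needed per kg fuel = C/12 + H/4 = 0.829/12 + 0.12/4 = 0.09908333 kmol
Per kg fuel: N2 = O2*3.76*22.4 = 0.09908333*3.76*22.4 = 8.34519 Nm^3
Total per kg = 1.54747 + 1.34400 + 8.34519 = 11.23666 Nm^3
Total = 11.23666 * 7.5 = 84.27 Nm^3


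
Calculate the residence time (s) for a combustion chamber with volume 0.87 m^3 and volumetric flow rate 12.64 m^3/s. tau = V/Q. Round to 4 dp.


tau = V / Q_flow
tau = 0.87 / 12.64 = 0.0688 s


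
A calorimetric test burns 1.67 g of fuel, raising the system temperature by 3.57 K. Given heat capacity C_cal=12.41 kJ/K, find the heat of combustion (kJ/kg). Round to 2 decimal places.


Hc = C_cal * delta_T / m_fuel
Q_released = 12.41 * 3.57 = 44.3037 kJ
m_fuel = 1.67 g = 1.67/1000 kg = 0.001670 kg
Hc = 44.3037 / 0.001670 = 26529.16 kJ/kg


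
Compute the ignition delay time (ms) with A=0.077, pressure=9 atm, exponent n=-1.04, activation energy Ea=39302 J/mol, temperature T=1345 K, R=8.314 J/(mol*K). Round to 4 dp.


tau = A * P^n * exp(Ea/(R*T))
P^n = 9^(-1.04) = 0.10176251
Ea/(R*T) = 39302/(8.314*1345) = 3.514652
exp(Ea/(R*T)) = 33.604236
tau = 0.077 * 0.10176251 * 33.604236 = 0.2633 ms


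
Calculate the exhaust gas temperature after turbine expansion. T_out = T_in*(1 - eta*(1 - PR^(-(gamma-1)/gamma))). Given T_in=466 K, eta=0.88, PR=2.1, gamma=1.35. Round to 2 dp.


T_out = T_in * (1 - eta * (1 - PR^(-(gamma-1)/gamma)))
Exponent = -(1.35-1)/1.35 = -0.25925926
PR^exp = 2.1^(-0.25925926) = 0.82501466
Factor = 1 - 0.88*(1 - 0.82501466) = 0.84601290
T_out = 466 * 0.84601290 = 394.24 K


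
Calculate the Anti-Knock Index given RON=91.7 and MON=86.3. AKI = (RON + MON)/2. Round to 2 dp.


AKI = (RON + MON) / 2
AKI = (91.7 + 86.3) / 2
AKI = 178.0 / 2 = 89.00


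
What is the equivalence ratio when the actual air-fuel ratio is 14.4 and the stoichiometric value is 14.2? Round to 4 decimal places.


phi = AFR_stoich / AFR_actual
phi = 14.2 / 14.4 = 0.9861


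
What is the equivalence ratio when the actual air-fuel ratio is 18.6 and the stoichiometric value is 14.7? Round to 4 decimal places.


phi = AFR_stoich / AFR_actual
phi = 14.7 / 18.6 = 0.7903


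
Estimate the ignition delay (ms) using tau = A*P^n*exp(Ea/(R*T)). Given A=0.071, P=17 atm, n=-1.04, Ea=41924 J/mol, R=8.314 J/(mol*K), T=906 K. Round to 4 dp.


tau = A * P^n * exp(Ea/(R*T))
P^n = 17^(-1.04) = 0.05252102
Ea/(R*T) = 41924/(8.314*906) = 5.565760
exp(Ea/(R*T)) = 261.323799
tau = 0.071 * 0.05252102 * 261.323799 = 0.9745 ms


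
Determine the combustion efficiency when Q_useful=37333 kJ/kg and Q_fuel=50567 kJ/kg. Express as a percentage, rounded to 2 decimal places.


Efficiency = (Q_useful / Q_fuel) * 100
Efficiency = (37333 / 50567) * 100
Efficiency = 0.7383 * 100 = 73.83%


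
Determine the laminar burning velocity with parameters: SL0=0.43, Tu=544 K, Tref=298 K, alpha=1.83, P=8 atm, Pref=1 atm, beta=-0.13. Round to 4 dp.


SL = SL0 * (Tu/Tref)^alpha * (P/Pref)^beta
T ratio = 544/298 = 1.82550336
(T ratio)^alpha = 1.82550336^1.83 = 3.008363
(P/Pref)^beta = 8^(-0.13) = 0.763130
SL = 0.43 * 3.008363 * 0.763130 = 0.9872 m/s


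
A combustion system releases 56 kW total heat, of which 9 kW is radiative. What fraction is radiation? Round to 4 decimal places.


f_rad = Q_rad / Q_total
f_rad = 9 / 56 = 0.1607


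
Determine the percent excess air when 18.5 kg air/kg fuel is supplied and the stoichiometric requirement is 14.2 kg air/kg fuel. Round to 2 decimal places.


Excess air = actual - stoichiometric = 18.5 - 14.2 = 4.30 kg/kg fuel
Excess air % = (excess / stoich) * 100 = (4.30 / 14.2) * 100 = 30.28%


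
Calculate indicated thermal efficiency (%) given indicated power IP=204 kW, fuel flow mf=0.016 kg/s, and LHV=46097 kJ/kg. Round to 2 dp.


eta_ith = (IP / (mf * LHV)) * 100
Denominator = 0.016 * 46097 = 737.5520 kW
eta_ith = (204 / 737.5520) * 100 = 27.66%


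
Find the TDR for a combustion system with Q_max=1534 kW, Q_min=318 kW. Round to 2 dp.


TDR = Q_max / Q_min
TDR = 1534 / 318 = 4.82


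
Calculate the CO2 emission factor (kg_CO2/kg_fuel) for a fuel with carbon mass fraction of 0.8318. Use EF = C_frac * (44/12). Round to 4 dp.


EF = C_frac * (M_CO2 / M_C)
EF = 0.8318 * (44/12)
EF = 0.8318 * 3.666667 = 3.0499 kg_CO2/kg_fuel


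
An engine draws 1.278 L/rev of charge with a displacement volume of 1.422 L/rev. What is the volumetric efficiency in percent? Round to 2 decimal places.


eta_v = (V_actual / V_disp) * 100
Ratio = 1.278 / 1.422 = 0.8987
eta_v = 0.8987 * 100 = 89.87%


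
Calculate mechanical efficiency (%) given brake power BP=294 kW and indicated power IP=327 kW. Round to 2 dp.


eta_mech = (BP / IP) * 100
Ratio = 294 / 327 = 0.8991
eta_mech = 0.8991 * 100 = 89.91%


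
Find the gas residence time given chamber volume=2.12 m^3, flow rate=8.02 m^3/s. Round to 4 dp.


tau = V / Q_flow
tau = 2.12 / 8.02 = 0.2643 s


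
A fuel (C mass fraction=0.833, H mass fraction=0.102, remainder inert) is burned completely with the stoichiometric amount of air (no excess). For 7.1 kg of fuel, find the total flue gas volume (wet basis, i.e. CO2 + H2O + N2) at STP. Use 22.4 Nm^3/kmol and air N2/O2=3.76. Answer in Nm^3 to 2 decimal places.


Per kg fuel: CO2 = (C/12 kmol)*22.4 = (0.833/12)*22.4 = 1.55493 Nm^3
Per kg fuel: H2O = (H/2 kmol)*22.4 = (0.102/2)*22.4 = 1.14240 Nm^3
O2 needed per kg fuel = C/12 + H/4 = 0.833/12 + 0.102/4 = 0.09491667 kmol
Per kg fuel: N2 = O2*3.76*22.4 = 0.09491667*3.76*22.4 = 7.99426 Nm^3
Total per kg = 1.55493 + 1.14240 + 7.99426 = 10.69159 Nm^3
Total = 10.69159 * 7.1 = 75.91 Nm^3


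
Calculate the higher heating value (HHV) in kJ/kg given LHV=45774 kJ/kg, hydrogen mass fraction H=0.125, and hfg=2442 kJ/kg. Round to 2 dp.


HHV = LHV + hfg * 9 * H
Water addition = 2442 * 9 * 0.125 = 2747.250 kJ/kg
HHV = 45774 + 2747.250 = 48521.25 kJ/kg


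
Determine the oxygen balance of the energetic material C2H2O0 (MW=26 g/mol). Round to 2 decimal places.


OB = -1600 * (2C + H/2 - O) / MW
Inner = 2*2 + 2/2 - 0 = 5.00
OB = -1600 * 5.00 / 26 = -307.69%


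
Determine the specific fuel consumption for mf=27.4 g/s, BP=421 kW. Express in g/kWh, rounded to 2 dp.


SFC = (mf / BP) * 3600
Rate = 27.4 / 421 = 0.065083 g/(s*kW)
SFC = 0.065083 * 3600 = 234.30 g/kWh


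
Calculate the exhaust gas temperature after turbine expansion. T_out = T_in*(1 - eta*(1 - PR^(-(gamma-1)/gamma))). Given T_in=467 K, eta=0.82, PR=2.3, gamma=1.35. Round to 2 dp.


T_out = T_in * (1 - eta * (1 - PR^(-(gamma-1)/gamma)))
Exponent = -(1.35-1)/1.35 = -0.25925926
PR^exp = 2.3^(-0.25925926) = 0.80578413
Factor = 1 - 0.82*(1 - 0.80578413) = 0.84074299
T_out = 467 * 0.84074299 = 392.63 K


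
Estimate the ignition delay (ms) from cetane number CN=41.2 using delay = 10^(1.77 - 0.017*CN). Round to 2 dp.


delay = 10^(1.77 - 0.017*CN)
Exponent = 1.77 - 0.017*41.2 = 1.0696
delay = 10^1.0696 = 11.74 ms


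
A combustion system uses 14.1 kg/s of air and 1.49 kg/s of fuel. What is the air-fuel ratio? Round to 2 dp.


AFR = m_air / m_fuel
AFR = 14.1 / 1.49 = 9.46


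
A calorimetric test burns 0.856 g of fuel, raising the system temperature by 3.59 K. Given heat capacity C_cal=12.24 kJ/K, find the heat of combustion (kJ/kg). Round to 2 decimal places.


Hc = C_cal * delta_T / m_fuel
Q_released = 12.24 * 3.59 = 43.9416 kJ
m_fuel = 0.856 g = 0.856/1000 kg = 0.000856 kg
Hc = 43.9416 / 0.000856 = 51333.64 kJ/kg


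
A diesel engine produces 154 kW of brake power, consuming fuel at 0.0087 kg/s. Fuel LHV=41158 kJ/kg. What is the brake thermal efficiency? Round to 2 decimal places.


eta_BTE = (BP / (mf * LHV)) * 100
Denominator = 0.0087 * 41158 = 358.0746 kW
eta_BTE = (154 / 358.0746) * 100 = 43.01%


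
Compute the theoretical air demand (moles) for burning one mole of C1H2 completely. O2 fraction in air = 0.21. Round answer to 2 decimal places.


Balanced combustion: C1H2 + 1.5 O2 -> 1 CO2 + 1 H2O
O2 needed = C + H/4 = 1 + 2/4 = 1.50 moles
Air moles = O2 / 0.21 = 1.50 / 0.21 = 7.14 moles air


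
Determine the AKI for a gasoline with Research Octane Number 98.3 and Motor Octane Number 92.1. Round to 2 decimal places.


AKI = (RON + MON) / 2
AKI = (98.3 + 92.1) / 2
AKI = 190.4 / 2 = 95.20


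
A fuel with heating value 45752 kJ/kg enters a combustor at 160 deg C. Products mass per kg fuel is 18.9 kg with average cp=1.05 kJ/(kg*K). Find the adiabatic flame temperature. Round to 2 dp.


T_ad = T_in + Hc / (m_p * cp)
Denominator = 18.9 * 1.05 = 19.8450
Temperature rise = 45752 / 19.8450 = 2305.47 K
T_ad = 160 + 2305.47 = 2465.47 deg C


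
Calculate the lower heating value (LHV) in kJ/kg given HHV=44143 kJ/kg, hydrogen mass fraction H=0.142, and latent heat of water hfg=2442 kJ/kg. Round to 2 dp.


LHV = HHV - hfg * 9 * H
Water correction = 2442 * 9 * 0.142 = 3120.876 kJ/kg
LHV = 44143 - 3120.876 = 41022.12 kJ/kg


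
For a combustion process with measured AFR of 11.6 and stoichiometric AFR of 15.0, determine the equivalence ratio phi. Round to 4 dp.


phi = AFR_stoich / AFR_actual
phi = 15.0 / 11.6 = 1.2931


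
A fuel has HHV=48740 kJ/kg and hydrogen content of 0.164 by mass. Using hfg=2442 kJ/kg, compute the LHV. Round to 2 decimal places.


LHV = HHV - hfg * 9 * H
Water correction = 2442 * 9 * 0.164 = 3604.392 kJ/kg
LHV = 48740 - 3604.392 = 45135.61 kJ/kg


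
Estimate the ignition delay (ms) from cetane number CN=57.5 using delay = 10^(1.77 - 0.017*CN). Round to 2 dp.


delay = 10^(1.77 - 0.017*CN)
Exponent = 1.77 - 0.017*57.5 = 0.7925
delay = 10^0.7925 = 6.20 ms


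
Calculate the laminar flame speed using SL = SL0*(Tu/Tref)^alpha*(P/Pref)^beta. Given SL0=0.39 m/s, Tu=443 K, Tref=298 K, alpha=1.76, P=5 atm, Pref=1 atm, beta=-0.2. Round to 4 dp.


SL = SL0 * (Tu/Tref)^alpha * (P/Pref)^beta
T ratio = 443/298 = 1.48657718
(T ratio)^alpha = 1.48657718^1.76 = 2.009324
(P/Pref)^beta = 5^(-0.2) = 0.724780
SL = 0.39 * 2.009324 * 0.724780 = 0.5680 m/s


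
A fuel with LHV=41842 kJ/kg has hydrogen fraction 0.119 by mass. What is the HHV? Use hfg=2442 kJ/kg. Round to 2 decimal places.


HHV = LHV + hfg * 9 * H
Water addition = 2442 * 9 * 0.119 = 2615.382 kJ/kg
HHV = 41842 + 2615.382 = 44457.38 kJ/kg


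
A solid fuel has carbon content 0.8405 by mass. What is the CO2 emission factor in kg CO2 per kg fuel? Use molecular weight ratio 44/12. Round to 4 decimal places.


EF = C_frac * (M_CO2 / M_C)
EF = 0.8405 * (44/12)
EF = 0.8405 * 3.666667 = 3.0818 kg_CO2/kg_fuel


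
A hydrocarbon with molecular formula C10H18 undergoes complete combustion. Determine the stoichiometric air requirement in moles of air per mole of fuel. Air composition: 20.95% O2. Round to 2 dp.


Balanced combustion: C10H18 + 14.5 O2 -> 10 CO2 + 9 H2O
O2 needed = C + H/4 = 10 + 18/4 = 14.50 moles
Air moles = O2 / 0.2095 = 14.50 / 0.2095 = 69.21 moles air


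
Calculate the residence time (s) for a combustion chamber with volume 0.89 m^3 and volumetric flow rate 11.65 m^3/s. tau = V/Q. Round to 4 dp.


tau = V / Q_flow
tau = 0.89 / 11.65 = 0.0764 s


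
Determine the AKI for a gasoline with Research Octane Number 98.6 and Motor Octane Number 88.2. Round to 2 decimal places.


AKI = (RON + MON) / 2
AKI = (98.6 + 88.2) / 2
AKI = 186.8 / 2 = 93.40


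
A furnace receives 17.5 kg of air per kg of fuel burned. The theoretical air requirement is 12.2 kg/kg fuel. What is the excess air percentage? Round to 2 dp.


Excess air = actual - stoichiometric = 17.5 - 12.2 = 5.30 kg/kg fuel
Excess air % = (excess / stoich) * 100 = (5.30 / 12.2) * 100 = 43.44%


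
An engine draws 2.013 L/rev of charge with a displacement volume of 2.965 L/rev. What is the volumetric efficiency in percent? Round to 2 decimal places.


eta_v = (V_actual / V_disp) * 100
Ratio = 2.013 / 2.965 = 0.6789
eta_v = 0.6789 * 100 = 67.89%


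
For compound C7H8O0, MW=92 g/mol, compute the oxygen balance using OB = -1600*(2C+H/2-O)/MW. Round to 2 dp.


OB = -1600 * (2C + H/2 - O) / MW
Inner = 2*7 + 8/2 - 0 = 18.00
OB = -1600 * 18.00 / 92 = -313.04%


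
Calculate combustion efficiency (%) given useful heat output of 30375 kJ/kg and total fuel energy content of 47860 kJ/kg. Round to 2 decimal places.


Efficiency = (Q_useful / Q_fuel) * 100
Efficiency = (30375 / 47860) * 100
Efficiency = 0.6347 * 100 = 63.47%


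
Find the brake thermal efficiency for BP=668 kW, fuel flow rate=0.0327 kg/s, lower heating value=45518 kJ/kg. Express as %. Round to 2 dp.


eta_BTE = (BP / (mf * LHV)) * 100
Denominator = 0.0327 * 45518 = 1488.4386 kW
eta_BTE = (668 / 1488.4386) * 100 = 44.88%


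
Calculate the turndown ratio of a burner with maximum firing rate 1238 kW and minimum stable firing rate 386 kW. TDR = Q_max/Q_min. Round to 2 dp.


TDR = Q_max / Q_min
TDR = 1238 / 386 = 3.21


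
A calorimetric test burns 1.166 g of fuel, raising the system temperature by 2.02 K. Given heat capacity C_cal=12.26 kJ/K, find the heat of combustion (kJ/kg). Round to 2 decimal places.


Hc = C_cal * delta_T / m_fuel
Q_released = 12.26 * 2.02 = 24.7652 kJ
m_fuel = 1.166 g = 1.166/1000 kg = 0.001166 kg
Hc = 24.7652 / 0.001166 = 21239.45 kJ/kg


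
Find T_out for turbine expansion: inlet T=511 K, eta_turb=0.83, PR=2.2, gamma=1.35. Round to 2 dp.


T_out = T_in * (1 - eta * (1 - PR^(-(gamma-1)/gamma)))
Exponent = -(1.35-1)/1.35 = -0.25925926
PR^exp = 2.2^(-0.25925926) = 0.81512413
Factor = 1 - 0.83*(1 - 0.81512413) = 0.84655303
T_out = 511 * 0.84655303 = 432.59 K


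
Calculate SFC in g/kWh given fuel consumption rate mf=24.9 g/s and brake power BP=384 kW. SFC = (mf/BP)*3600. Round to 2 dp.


SFC = (mf / BP) * 3600
Rate = 24.9 / 384 = 0.064844 g/(s*kW)
SFC = 0.064844 * 3600 = 233.44 g/kWh


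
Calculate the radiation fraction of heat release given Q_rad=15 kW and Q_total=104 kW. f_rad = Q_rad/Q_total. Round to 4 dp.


f_rad = Q_rad / Q_total
f_rad = 15 / 104 = 0.1442


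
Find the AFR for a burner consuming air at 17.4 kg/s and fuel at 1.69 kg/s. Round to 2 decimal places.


AFR = m_air / m_fuel
AFR = 17.4 / 1.69 = 10.30


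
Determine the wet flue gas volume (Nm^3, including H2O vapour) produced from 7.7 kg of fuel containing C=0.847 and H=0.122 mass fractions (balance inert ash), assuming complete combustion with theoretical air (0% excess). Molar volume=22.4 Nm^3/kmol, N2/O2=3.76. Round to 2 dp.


Per kg fuel: CO2 = (C/12 kmol)*22.4 = (0.847/12)*22.4 = 1.58107 Nm^3
Per kg fuel: H2O = (H/2 kmol)*22.4 = (0.122/2)*22.4 = 1.36640 Nm^3
O2 needed per kg fuel = C/12 + H/4 = 0.847/12 + 0.122/4 = 0.10108333 kmol
Per kg fuel: N2 = O2*3.76*22.4 = 0.10108333*3.76*22.4 = 8.51364 Nm^3
Total per kg = 1.58107 + 1.36640 + 8.51364 = 11.46111 Nm^3
Total = 11.46111 * 7.7 = 88.25 Nm^3


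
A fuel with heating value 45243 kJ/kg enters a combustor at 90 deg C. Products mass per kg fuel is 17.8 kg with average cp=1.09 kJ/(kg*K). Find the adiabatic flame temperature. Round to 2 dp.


T_ad = T_in + Hc / (m_p * cp)
Denominator = 17.8 * 1.09 = 19.4020
Temperature rise = 45243 / 19.4020 = 2331.87 K
T_ad = 90 + 2331.87 = 2421.87 deg C


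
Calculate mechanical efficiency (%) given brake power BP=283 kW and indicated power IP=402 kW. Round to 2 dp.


eta_mech = (BP / IP) * 100
Ratio = 283 / 402 = 0.7040
eta_mech = 0.7040 * 100 = 70.40%


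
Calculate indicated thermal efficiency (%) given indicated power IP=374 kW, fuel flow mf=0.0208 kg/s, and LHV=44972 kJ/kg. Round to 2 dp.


eta_ith = (IP / (mf * LHV)) * 100
Denominator = 0.0208 * 44972 = 935.4176 kW
eta_ith = (374 / 935.4176) * 100 = 39.98%


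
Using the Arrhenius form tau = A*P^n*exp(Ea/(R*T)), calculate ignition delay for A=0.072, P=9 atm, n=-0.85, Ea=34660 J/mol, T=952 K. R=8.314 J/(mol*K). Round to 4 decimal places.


tau = A * P^n * exp(Ea/(R*T))
P^n = 9^(-0.85) = 0.15448769
Ea/(R*T) = 34660/(8.314*952) = 4.379067
exp(Ea/(R*T)) = 79.763579
tau = 0.072 * 0.15448769 * 79.763579 = 0.8872 ms


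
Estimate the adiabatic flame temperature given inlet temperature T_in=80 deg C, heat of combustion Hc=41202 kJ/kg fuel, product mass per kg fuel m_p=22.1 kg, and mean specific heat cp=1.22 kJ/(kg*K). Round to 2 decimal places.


T_ad = T_in + Hc / (m_p * cp)
Denominator = 22.1 * 1.22 = 26.9620
Temperature rise = 41202 / 26.9620 = 1528.15 K
T_ad = 80 + 1528.15 = 1608.15 deg C


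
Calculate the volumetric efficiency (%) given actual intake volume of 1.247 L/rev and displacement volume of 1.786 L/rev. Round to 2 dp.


eta_v = (V_actual / V_disp) * 100
Ratio = 1.247 / 1.786 = 0.6982
eta_v = 0.6982 * 100 = 69.82%


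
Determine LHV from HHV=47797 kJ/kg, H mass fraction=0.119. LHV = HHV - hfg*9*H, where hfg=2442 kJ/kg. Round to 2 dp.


LHV = HHV - hfg * 9 * H
Water correction = 2442 * 9 * 0.119 = 2615.382 kJ/kg
LHV = 47797 - 2615.382 = 45181.62 kJ/kg


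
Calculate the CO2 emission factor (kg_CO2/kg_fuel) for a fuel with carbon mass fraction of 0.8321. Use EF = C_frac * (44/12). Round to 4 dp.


EF = C_frac * (M_CO2 / M_C)
EF = 0.8321 * (44/12)
EF = 0.8321 * 3.666667 = 3.0510 kg_CO2/kg_fuel


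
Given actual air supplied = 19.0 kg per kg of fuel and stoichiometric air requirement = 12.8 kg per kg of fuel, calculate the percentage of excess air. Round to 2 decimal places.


Excess air = actual - stoichiometric = 19.0 - 12.8 = 6.20 kg/kg fuel
Excess air % = (excess / stoich) * 100 = (6.20 / 12.8) * 100 = 48.44%


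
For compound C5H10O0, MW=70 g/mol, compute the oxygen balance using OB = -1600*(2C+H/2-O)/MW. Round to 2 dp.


OB = -1600 * (2C + H/2 - O) / MW
Inner = 2*5 + 10/2 - 0 = 15.00
OB = -1600 * 15.00 / 70 = -342.86%


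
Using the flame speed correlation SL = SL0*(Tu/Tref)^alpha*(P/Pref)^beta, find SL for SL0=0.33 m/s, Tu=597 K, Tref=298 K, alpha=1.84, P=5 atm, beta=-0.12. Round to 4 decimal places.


SL = SL0 * (Tu/Tref)^alpha * (P/Pref)^beta
T ratio = 597/298 = 2.00335570
(T ratio)^alpha = 2.00335570^1.84 = 3.591161
(P/Pref)^beta = 5^(-0.12) = 0.824373
SL = 0.33 * 3.591161 * 0.824373 = 0.9770 m/s


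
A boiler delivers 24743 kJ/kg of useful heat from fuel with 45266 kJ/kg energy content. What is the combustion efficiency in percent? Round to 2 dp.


Efficiency = (Q_useful / Q_fuel) * 100
Efficiency = (24743 / 45266) * 100
Efficiency = 0.5466 * 100 = 54.66%


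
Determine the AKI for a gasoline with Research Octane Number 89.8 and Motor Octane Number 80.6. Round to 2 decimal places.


AKI = (RON + MON) / 2
AKI = (89.8 + 80.6) / 2
AKI = 170.4 / 2 = 85.20


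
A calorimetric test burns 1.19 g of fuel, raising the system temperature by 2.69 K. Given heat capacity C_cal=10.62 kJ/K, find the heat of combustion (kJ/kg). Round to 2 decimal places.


Hc = C_cal * delta_T / m_fuel
Q_released = 10.62 * 2.69 = 28.5678 kJ
m_fuel = 1.19 g = 1.19/1000 kg = 0.001190 kg
Hc = 28.5678 / 0.001190 = 24006.55 kJ/kg


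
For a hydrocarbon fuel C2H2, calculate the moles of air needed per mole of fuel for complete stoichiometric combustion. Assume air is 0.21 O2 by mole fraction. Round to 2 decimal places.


Balanced combustion: C2H2 + 2.5 O2 -> 2 CO2 + 1 H2O
O2 needed = C + H/4 = 2 + 2/4 = 2.50 moles
Air moles = O2 / 0.21 = 2.50 / 0.21 = 11.90 moles air


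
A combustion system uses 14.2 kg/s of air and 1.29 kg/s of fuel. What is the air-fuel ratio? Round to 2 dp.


AFR = m_air / m_fuel
AFR = 14.2 / 1.29 = 11.01


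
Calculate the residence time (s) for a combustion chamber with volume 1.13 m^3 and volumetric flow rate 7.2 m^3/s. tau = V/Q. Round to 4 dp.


tau = V / Q_flow
tau = 1.13 / 7.2 = 0.1569 s


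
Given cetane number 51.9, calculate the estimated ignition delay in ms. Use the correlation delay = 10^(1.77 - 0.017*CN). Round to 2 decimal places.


delay = 10^(1.77 - 0.017*CN)
Exponent = 1.77 - 0.017*51.9 = 0.8877
delay = 10^0.8877 = 7.72 ms


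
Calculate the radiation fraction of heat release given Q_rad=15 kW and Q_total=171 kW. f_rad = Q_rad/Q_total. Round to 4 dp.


f_rad = Q_rad / Q_total
f_rad = 15 / 171 = 0.0877


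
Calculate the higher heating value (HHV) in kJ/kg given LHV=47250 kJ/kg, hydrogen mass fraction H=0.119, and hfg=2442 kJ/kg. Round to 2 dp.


HHV = LHV + hfg * 9 * H
Water addition = 2442 * 9 * 0.119 = 2615.382 kJ/kg
HHV = 47250 + 2615.382 = 49865.38 kJ/kg


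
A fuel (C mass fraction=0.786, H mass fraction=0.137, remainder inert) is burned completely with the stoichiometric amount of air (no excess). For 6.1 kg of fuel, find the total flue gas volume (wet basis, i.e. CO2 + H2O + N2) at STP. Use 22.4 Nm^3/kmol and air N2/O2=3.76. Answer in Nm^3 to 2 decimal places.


Per kg fuel: CO2 = (C/12 kmol)*22.4 = (0.786/12)*22.4 = 1.46720 Nm^3
Per kg fuel: H2O = (H/2 kmol)*22.4 = (0.137/2)*22.4 = 1.53440 Nm^3
O2 needed per kg fuel = C/12 + H/4 = 0.786/12 + 0.137/4 = 0.09975000 kmol
Per kg fuel: N2 = O2*3.76*22.4 = 0.09975000*3.76*22.4 = 8.40134 Nm^3
Total per kg = 1.46720 + 1.53440 + 8.40134 = 11.40294 Nm^3
Total = 11.40294 * 6.1 = 69.56 Nm^3


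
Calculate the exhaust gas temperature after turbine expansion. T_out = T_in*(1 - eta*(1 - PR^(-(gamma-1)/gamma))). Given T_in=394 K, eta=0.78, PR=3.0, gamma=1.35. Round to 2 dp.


T_out = T_in * (1 - eta * (1 - PR^(-(gamma-1)/gamma)))
Exponent = -(1.35-1)/1.35 = -0.25925926
PR^exp = 3.0^(-0.25925926) = 0.75214556
Factor = 1 - 0.78*(1 - 0.75214556) = 0.80667354
T_out = 394 * 0.80667354 = 317.83 K


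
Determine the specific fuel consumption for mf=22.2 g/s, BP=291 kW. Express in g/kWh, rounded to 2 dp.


SFC = (mf / BP) * 3600
Rate = 22.2 / 291 = 0.076289 g/(s*kW)
SFC = 0.076289 * 3600 = 274.64 g/kWh


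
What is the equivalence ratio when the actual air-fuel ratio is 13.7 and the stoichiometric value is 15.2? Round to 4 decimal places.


phi = AFR_stoich / AFR_actual
phi = 15.2 / 13.7 = 1.1095


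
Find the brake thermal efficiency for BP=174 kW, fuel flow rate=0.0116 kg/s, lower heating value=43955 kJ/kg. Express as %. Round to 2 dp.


eta_BTE = (BP / (mf * LHV)) * 100
Denominator = 0.0116 * 43955 = 509.8780 kW
eta_BTE = (174 / 509.8780) * 100 = 34.13%


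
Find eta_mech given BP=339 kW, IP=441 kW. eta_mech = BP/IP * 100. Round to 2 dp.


eta_mech = (BP / IP) * 100
Ratio = 339 / 441 = 0.7687
eta_mech = 0.7687 * 100 = 76.87%


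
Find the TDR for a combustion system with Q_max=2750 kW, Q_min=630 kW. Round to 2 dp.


TDR = Q_max / Q_min
TDR = 2750 / 630 = 4.37


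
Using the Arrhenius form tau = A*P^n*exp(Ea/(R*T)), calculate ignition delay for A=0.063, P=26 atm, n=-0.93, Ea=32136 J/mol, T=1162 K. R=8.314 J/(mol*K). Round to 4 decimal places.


tau = A * P^n * exp(Ea/(R*T))
P^n = 26^(-0.93) = 0.04831420
Ea/(R*T) = 32136/(8.314*1162) = 3.326409
exp(Ea/(R*T)) = 27.838200
tau = 0.063 * 0.04831420 * 27.838200 = 0.0847 ms


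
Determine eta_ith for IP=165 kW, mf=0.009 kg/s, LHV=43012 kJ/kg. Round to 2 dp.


eta_ith = (IP / (mf * LHV)) * 100
Denominator = 0.009 * 43012 = 387.1080 kW
eta_ith = (165 / 387.1080) * 100 = 42.62%


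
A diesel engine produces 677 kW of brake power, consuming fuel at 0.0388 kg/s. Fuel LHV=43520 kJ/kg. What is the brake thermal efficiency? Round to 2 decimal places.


eta_BTE = (BP / (mf * LHV)) * 100
Denominator = 0.0388 * 43520 = 1688.5760 kW
eta_BTE = (677 / 1688.5760) * 100 = 40.09%


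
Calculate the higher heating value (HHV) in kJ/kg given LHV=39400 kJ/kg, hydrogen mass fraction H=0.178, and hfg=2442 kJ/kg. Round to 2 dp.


HHV = LHV + hfg * 9 * H
Water addition = 2442 * 9 * 0.178 = 3912.084 kJ/kg
HHV = 39400 + 3912.084 = 43312.08 kJ/kg


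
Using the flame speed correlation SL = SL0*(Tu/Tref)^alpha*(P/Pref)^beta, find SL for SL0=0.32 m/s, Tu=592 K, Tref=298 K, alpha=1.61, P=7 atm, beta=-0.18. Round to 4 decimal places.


SL = SL0 * (Tu/Tref)^alpha * (P/Pref)^beta
T ratio = 592/298 = 1.98657718
(T ratio)^alpha = 1.98657718^1.61 = 3.019602
(P/Pref)^beta = 7^(-0.18) = 0.704502
SL = 0.32 * 3.019602 * 0.704502 = 0.6807 m/s


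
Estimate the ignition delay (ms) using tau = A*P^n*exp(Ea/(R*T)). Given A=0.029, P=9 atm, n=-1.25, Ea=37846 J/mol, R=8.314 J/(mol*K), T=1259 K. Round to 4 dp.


tau = A * P^n * exp(Ea/(R*T))
P^n = 9^(-1.25) = 0.06415003
Ea/(R*T) = 37846/(8.314*1259) = 3.615632
exp(Ea/(R*T)) = 37.174837
tau = 0.029 * 0.06415003 * 37.174837 = 0.0692 ms


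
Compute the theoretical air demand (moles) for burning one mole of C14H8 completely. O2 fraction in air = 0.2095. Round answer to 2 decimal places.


Balanced combustion: C14H8 + 16 O2 -> 14 CO2 + 4 H2O
O2 needed = C + H/4 = 14 + 8/4 = 16.00 moles
Air moles = O2 / 0.2095 = 16.00 / 0.2095 = 76.37 moles air


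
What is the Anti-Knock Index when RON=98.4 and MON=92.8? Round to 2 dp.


AKI = (RON + MON) / 2
AKI = (98.4 + 92.8) / 2
AKI = 191.2 / 2 = 95.60


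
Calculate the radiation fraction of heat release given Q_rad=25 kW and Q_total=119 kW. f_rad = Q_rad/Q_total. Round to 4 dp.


f_rad = Q_rad / Q_total
f_rad = 25 / 119 = 0.2101


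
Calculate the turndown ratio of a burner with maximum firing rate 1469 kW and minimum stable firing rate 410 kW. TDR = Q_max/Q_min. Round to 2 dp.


TDR = Q_max / Q_min
TDR = 1469 / 410 = 3.58


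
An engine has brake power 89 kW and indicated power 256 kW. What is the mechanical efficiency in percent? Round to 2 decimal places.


eta_mech = (BP / IP) * 100
Ratio = 89 / 256 = 0.3477
eta_mech = 0.3477 * 100 = 34.77%


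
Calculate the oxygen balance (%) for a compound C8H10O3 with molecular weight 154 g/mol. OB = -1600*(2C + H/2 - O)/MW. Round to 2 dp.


OB = -1600 * (2C + H/2 - O) / MW
Inner = 2*8 + 10/2 - 3 = 18.00
OB = -1600 * 18.00 / 154 = -187.01%


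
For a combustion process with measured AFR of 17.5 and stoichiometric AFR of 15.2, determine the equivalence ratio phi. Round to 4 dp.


phi = AFR_stoich / AFR_actual
phi = 15.2 / 17.5 = 0.8686


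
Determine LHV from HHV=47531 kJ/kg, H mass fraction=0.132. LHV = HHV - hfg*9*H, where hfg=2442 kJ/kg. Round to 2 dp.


LHV = HHV - hfg * 9 * H
Water correction = 2442 * 9 * 0.132 = 2901.096 kJ/kg
LHV = 47531 - 2901.096 = 44629.90 kJ/kg


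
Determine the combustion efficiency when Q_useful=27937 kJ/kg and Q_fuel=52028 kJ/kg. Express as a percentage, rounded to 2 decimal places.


Efficiency = (Q_useful / Q_fuel) * 100
Efficiency = (27937 / 52028) * 100
Efficiency = 0.5370 * 100 = 53.70%


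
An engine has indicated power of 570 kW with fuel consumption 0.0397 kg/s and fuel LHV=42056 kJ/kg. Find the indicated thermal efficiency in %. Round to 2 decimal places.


eta_ith = (IP / (mf * LHV)) * 100
Denominator = 0.0397 * 42056 = 1669.6232 kW
eta_ith = (570 / 1669.6232) * 100 = 34.14%


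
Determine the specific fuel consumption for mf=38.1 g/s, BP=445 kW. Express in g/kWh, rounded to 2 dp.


SFC = (mf / BP) * 3600
Rate = 38.1 / 445 = 0.085618 g/(s*kW)
SFC = 0.085618 * 3600 = 308.22 g/kWh


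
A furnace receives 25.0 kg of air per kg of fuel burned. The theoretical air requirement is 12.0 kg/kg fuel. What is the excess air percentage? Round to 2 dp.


Excess air = actual - stoichiometric = 25.0 - 12.0 = 13.00 kg/kg fuel
Excess air % = (excess / stoich) * 100 = (13.00 / 12.0) * 100 = 108.33%


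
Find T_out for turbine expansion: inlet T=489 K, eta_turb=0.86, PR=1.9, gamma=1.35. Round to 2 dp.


T_out = T_in * (1 - eta * (1 - PR^(-(gamma-1)/gamma)))
Exponent = -(1.35-1)/1.35 = -0.25925926
PR^exp = 1.9^(-0.25925926) = 0.84670193
Factor = 1 - 0.86*(1 - 0.84670193) = 0.86816366
T_out = 489 * 0.86816366 = 424.53 K


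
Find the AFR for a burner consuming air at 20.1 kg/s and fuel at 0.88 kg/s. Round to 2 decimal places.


AFR = m_air / m_fuel
AFR = 20.1 / 0.88 = 22.84


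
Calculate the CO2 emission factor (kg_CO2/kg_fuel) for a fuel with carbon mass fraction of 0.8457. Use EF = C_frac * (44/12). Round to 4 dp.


EF = C_frac * (M_CO2 / M_C)
EF = 0.8457 * (44/12)
EF = 0.8457 * 3.666667 = 3.1009 kg_CO2/kg_fuel


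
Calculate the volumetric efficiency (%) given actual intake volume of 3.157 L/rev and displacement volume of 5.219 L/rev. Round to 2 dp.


eta_v = (V_actual / V_disp) * 100
Ratio = 3.157 / 5.219 = 0.6049
eta_v = 0.6049 * 100 = 60.49%


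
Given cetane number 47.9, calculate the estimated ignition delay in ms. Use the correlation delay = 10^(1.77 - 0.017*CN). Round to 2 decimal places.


delay = 10^(1.77 - 0.017*CN)
Exponent = 1.77 - 0.017*47.9 = 0.9557
delay = 10^0.9557 = 9.03 ms


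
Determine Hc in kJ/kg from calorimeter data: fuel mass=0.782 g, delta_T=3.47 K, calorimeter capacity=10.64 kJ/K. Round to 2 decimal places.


Hc = C_cal * delta_T / m_fuel
Q_released = 10.64 * 3.47 = 36.9208 kJ
m_fuel = 0.782 g = 0.782/1000 kg = 0.000782 kg
Hc = 36.9208 / 0.000782 = 47213.30 kJ/kg


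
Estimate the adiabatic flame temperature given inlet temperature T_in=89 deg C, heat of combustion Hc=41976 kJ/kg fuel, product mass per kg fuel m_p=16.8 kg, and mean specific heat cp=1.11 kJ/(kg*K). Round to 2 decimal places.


T_ad = T_in + Hc / (m_p * cp)
Denominator = 16.8 * 1.11 = 18.6480
Temperature rise = 41976 / 18.6480 = 2250.97 K
T_ad = 89 + 2250.97 = 2339.97 deg C


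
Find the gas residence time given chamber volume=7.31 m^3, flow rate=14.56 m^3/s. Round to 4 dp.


tau = V / Q_flow
tau = 7.31 / 14.56 = 0.5021 s


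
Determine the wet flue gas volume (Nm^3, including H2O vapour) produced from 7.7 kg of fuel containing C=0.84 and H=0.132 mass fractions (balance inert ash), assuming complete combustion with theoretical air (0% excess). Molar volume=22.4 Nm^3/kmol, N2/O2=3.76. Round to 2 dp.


Per kg fuel: CO2 = (C/12 kmol)*22.4 = (0.84/12)*22.4 = 1.56800 Nm^3
Per kg fuel: H2O = (H/2 kmol)*22.4 = (0.132/2)*22.4 = 1.47840 Nm^3
O2 needed per kg fuel = C/12 + H/4 = 0.84/12 + 0.132/4 = 0.10300000 kmol
Per kg fuel: N2 = O2*3.76*22.4 = 0.10300000*3.76*22.4 = 8.67507 Nm^3
Total per kg = 1.56800 + 1.47840 + 8.67507 = 11.72147 Nm^3
Total = 11.72147 * 7.7 = 90.26 Nm^3


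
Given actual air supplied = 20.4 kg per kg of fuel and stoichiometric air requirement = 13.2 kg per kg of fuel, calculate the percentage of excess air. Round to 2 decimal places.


Excess air = actual - stoichiometric = 20.4 - 13.2 = 7.20 kg/kg fuel
Excess air % = (excess / stoich) * 100 = (7.20 / 13.2) * 100 = 54.55%


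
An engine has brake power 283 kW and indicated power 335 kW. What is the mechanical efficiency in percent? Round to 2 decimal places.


eta_mech = (BP / IP) * 100
Ratio = 283 / 335 = 0.8448
eta_mech = 0.8448 * 100 = 84.48%


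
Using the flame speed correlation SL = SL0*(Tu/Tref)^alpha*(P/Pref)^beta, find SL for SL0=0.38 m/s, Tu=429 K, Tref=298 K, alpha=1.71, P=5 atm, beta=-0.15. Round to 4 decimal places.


SL = SL0 * (Tu/Tref)^alpha * (P/Pref)^beta
T ratio = 429/298 = 1.43959732
(T ratio)^alpha = 1.43959732^1.71 = 1.864628
(P/Pref)^beta = 5^(-0.15) = 0.785515
SL = 0.38 * 1.864628 * 0.785515 = 0.5566 m/s


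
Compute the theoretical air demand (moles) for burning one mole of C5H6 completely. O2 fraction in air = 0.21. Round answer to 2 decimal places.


Balanced combustion: C5H6 + 6.5 O2 -> 5 CO2 + 3 H2O
O2 needed = C + H/4 = 5 + 6/4 = 6.50 moles
Air moles = O2 / 0.21 = 6.50 / 0.21 = 30.95 moles air


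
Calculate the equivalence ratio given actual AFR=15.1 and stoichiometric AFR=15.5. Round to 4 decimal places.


phi = AFR_stoich / AFR_actual
phi = 15.5 / 15.1 = 1.0265


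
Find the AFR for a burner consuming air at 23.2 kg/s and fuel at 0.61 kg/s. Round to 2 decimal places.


AFR = m_air / m_fuel
AFR = 23.2 / 0.61 = 38.03


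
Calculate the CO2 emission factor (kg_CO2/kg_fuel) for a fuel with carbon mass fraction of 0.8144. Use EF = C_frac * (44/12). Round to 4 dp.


EF = C_frac * (M_CO2 / M_C)
EF = 0.8144 * (44/12)
EF = 0.8144 * 3.666667 = 2.9861 kg_CO2/kg_fuel


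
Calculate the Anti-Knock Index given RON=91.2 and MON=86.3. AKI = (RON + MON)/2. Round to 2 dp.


AKI = (RON + MON) / 2
AKI = (91.2 + 86.3) / 2
AKI = 177.5 / 2 = 88.75


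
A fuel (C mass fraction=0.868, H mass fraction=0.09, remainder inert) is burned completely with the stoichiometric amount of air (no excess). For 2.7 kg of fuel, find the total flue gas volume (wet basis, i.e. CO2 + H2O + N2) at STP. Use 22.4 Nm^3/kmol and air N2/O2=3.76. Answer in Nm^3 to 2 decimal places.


Per kg fuel: CO2 = (C/12 kmol)*22.4 = (0.868/12)*22.4 = 1.62027 Nm^3
Per kg fuel: H2O = (H/2 kmol)*22.4 = (0.09/2)*22.4 = 1.00800 Nm^3
O2 needed per kg fuel = C/12 + H/4 = 0.868/12 + 0.09/4 = 0.09483333 kmol
Per kg fuel: N2 = O2*3.76*22.4 = 0.09483333*3.76*22.4 = 7.98724 Nm^3
Total per kg = 1.62027 + 1.00800 + 7.98724 = 10.61551 Nm^3
Total = 10.61551 * 2.7 = 28.66 Nm^3


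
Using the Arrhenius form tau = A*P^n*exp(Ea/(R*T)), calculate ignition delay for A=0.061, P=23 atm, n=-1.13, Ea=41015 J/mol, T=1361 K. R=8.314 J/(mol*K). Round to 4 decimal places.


tau = A * P^n * exp(Ea/(R*T))
P^n = 23^(-1.13) = 0.02892328
Ea/(R*T) = 41015/(8.314*1361) = 3.624721
exp(Ea/(R*T)) = 37.514251
tau = 0.061 * 0.02892328 * 37.514251 = 0.0662 ms


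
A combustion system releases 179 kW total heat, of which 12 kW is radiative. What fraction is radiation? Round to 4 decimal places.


f_rad = Q_rad / Q_total
f_rad = 12 / 179 = 0.0670


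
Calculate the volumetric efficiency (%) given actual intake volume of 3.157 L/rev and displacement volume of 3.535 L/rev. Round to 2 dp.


eta_v = (V_actual / V_disp) * 100
Ratio = 3.157 / 3.535 = 0.8931
eta_v = 0.8931 * 100 = 89.31%


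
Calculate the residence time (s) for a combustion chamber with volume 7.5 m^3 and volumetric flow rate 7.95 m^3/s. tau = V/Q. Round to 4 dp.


tau = V / Q_flow
tau = 7.5 / 7.95 = 0.9434 s


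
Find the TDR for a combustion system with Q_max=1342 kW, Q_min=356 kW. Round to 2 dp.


TDR = Q_max / Q_min
TDR = 1342 / 356 = 3.77


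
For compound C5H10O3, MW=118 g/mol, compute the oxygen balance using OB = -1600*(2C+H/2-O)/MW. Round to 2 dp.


OB = -1600 * (2C + H/2 - O) / MW
Inner = 2*5 + 10/2 - 3 = 12.00
OB = -1600 * 12.00 / 118 = -162.71%


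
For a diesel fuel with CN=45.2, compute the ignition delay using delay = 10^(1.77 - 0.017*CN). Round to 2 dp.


delay = 10^(1.77 - 0.017*CN)
Exponent = 1.77 - 0.017*45.2 = 1.0016
delay = 10^1.0016 = 10.04 ms


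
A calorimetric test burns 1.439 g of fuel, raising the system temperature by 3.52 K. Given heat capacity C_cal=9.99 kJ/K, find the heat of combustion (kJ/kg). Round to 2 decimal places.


Hc = C_cal * delta_T / m_fuel
Q_released = 9.99 * 3.52 = 35.1648 kJ
m_fuel = 1.439 g = 1.439/1000 kg = 0.001439 kg
Hc = 35.1648 / 0.001439 = 24436.97 kJ/kg


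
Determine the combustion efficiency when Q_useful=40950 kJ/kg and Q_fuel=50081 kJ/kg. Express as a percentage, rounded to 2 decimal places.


Efficiency = (Q_useful / Q_fuel) * 100
Efficiency = (40950 / 50081) * 100
Efficiency = 0.8177 * 100 = 81.77%


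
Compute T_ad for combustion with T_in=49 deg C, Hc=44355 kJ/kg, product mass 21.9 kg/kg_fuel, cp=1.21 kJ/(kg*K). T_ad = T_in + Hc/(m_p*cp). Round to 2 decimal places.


T_ad = T_in + Hc / (m_p * cp)
Denominator = 21.9 * 1.21 = 26.4990
Temperature rise = 44355 / 26.4990 = 1673.84 K
T_ad = 49 + 1673.84 = 1722.84 deg C


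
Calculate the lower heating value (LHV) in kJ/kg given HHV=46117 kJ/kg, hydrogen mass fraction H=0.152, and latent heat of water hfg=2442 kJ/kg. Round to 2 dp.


LHV = HHV - hfg * 9 * H
Water correction = 2442 * 9 * 0.152 = 3340.656 kJ/kg
LHV = 46117 - 3340.656 = 42776.34 kJ/kg


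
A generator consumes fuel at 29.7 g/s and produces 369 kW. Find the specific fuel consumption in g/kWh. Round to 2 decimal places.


SFC = (mf / BP) * 3600
Rate = 29.7 / 369 = 0.080488 g/(s*kW)
SFC = 0.080488 * 3600 = 289.76 g/kWh


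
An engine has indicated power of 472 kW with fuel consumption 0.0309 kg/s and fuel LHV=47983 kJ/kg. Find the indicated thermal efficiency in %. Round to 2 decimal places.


eta_ith = (IP / (mf * LHV)) * 100
Denominator = 0.0309 * 47983 = 1482.6747 kW
eta_ith = (472 / 1482.6747) * 100 = 31.83%


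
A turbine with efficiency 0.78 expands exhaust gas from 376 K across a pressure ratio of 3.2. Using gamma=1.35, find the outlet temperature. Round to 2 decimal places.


T_out = T_in * (1 - eta * (1 - PR^(-(gamma-1)/gamma)))
Exponent = -(1.35-1)/1.35 = -0.25925926
PR^exp = 3.2^(-0.25925926) = 0.73966521
Factor = 1 - 0.78*(1 - 0.73966521) = 0.79693886
T_out = 376 * 0.79693886 = 299.65 K


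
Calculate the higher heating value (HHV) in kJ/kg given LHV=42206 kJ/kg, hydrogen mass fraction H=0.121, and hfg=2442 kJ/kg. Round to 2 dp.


HHV = LHV + hfg * 9 * H
Water addition = 2442 * 9 * 0.121 = 2659.338 kJ/kg
HHV = 42206 + 2659.338 = 44865.34 kJ/kg


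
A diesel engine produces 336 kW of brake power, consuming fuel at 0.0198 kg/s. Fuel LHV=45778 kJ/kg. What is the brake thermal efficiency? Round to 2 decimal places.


eta_BTE = (BP / (mf * LHV)) * 100
Denominator = 0.0198 * 45778 = 906.4044 kW
eta_BTE = (336 / 906.4044) * 100 = 37.07%
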